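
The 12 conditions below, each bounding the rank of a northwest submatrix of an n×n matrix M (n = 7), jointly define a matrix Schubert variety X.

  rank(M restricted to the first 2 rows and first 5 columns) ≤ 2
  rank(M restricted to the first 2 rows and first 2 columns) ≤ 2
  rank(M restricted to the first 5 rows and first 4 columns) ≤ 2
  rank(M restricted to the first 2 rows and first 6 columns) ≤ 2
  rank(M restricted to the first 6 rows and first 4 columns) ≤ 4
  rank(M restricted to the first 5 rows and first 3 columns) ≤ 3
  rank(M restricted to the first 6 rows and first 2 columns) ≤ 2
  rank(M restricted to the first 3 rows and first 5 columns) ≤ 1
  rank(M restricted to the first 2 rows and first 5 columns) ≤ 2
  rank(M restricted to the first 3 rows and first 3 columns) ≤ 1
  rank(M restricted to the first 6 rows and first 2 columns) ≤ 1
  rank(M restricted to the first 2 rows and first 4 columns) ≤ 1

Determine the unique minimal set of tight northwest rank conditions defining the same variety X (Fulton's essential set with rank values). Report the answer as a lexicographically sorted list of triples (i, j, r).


The tightest implied rank at each (i,j), from the 12 conditions:

  row 1: 1 | 1 | 1 | 1 | 1 | 1 | 1
  row 2: 1 | 1 | 1 | 1 | 1 | 2 | 2
  row 3: 1 | 1 | 1 | 1 | 1 | 2 | 3
  row 4: 1 | 1 | 2 | 2 | 2 | 3 | 4
  row 5: 1 | 1 | 2 | 2 | 3 | 4 | 5
  row 6: 1 | 1 | 2 | 3 | 4 | 5 | 6
  row 7: 1 | 2 | 3 | 4 | 5 | 6 | 7

hence w(1..7) = (1, 6, 7, 3, 5, 4, 2).

|D(w)|=12, |Ess(w)|=3:

[(3, 5, 1), (5, 4, 2), (6, 2, 1)]


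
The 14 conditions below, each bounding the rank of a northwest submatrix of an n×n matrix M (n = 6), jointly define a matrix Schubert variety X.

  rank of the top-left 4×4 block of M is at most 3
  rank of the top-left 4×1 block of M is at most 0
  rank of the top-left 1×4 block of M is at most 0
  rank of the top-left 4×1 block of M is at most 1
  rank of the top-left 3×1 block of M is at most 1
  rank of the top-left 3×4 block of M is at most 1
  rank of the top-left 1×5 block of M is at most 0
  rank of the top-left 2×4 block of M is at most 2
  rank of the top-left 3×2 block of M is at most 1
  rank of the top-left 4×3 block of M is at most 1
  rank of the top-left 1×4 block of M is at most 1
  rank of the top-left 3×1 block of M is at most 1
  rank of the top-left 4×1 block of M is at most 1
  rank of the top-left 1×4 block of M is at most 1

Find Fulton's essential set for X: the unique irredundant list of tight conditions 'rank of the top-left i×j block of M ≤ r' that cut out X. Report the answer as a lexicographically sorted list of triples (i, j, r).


Recovering R(i,j) via the rank-extension bound from the 14 conditions:

  row 1: 0, 0, 0, 0, 0, 1
  row 2: 0, 1, 1, 1, 1, 2
  row 3: 0, 1, 1, 1, 2, 3
  row 4: 0, 1, 1, 2, 3, 4
  row 5: 1, 2, 2, 3, 4, 5
  row 6: 1, 2, 3, 4, 5, 6

the unique w with this rank table is (6, 2, 5, 4, 1, 3).

ℓ(w)=11; the 4 essential cells (i,j,r):

[(1, 5, 0), (3, 4, 1), (4, 1, 0), (4, 3, 1)]


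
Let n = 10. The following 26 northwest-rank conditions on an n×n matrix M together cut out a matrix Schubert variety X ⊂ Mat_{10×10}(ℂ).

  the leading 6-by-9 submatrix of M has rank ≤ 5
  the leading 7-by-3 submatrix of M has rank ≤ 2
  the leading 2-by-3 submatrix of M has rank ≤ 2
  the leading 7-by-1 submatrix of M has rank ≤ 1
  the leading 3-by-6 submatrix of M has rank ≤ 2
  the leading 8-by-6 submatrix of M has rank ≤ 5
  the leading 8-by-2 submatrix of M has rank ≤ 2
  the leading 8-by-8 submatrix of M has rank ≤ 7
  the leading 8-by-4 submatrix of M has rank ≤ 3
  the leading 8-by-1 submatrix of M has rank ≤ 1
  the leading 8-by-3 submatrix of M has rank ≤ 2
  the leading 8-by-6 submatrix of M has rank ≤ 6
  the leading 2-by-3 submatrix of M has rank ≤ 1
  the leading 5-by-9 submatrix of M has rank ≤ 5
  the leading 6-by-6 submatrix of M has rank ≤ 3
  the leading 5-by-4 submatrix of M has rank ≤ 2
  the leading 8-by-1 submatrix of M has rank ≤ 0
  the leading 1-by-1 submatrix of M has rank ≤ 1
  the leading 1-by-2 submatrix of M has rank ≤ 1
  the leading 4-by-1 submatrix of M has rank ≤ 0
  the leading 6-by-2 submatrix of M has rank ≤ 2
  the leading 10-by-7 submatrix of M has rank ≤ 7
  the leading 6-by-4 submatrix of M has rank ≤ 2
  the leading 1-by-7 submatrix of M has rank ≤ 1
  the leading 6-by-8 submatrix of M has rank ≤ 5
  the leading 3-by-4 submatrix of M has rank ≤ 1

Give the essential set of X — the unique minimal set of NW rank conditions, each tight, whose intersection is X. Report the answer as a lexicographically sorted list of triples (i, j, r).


Recovering R(i,j) via the rank-extension bound from the 26 conditions:

  0  1  1  1  1  1  1  1  1  1
  0  1  1  1  2  2  2  2  2  2
  0  1  1  1  2  2  3  3  3  3
  0  1  2  2  3  3  4  4  4  4
  0  1  2  2  3  3  4  5  5  5
  0  1  2  2  3  3  4  5  5  6
  0  1  2  3  4  4  5  6  6  7
  0  1  2  3  4  5  6  7  7  8
  1  2  3  4  5  6  7  8  8  9
  1  2  3  4  5  6  7  8  9  10

the unique w with this rank table is (2, 5, 7, 3, 8, 10, 4, 6, 1, 9).

Rothe diagram D(w) (18 cells), 6 SE-corners (essential conditions):

[(3, 4, 1), (3, 6, 2), (6, 4, 2), (6, 6, 3), (6, 9, 5), (8, 1, 0)]


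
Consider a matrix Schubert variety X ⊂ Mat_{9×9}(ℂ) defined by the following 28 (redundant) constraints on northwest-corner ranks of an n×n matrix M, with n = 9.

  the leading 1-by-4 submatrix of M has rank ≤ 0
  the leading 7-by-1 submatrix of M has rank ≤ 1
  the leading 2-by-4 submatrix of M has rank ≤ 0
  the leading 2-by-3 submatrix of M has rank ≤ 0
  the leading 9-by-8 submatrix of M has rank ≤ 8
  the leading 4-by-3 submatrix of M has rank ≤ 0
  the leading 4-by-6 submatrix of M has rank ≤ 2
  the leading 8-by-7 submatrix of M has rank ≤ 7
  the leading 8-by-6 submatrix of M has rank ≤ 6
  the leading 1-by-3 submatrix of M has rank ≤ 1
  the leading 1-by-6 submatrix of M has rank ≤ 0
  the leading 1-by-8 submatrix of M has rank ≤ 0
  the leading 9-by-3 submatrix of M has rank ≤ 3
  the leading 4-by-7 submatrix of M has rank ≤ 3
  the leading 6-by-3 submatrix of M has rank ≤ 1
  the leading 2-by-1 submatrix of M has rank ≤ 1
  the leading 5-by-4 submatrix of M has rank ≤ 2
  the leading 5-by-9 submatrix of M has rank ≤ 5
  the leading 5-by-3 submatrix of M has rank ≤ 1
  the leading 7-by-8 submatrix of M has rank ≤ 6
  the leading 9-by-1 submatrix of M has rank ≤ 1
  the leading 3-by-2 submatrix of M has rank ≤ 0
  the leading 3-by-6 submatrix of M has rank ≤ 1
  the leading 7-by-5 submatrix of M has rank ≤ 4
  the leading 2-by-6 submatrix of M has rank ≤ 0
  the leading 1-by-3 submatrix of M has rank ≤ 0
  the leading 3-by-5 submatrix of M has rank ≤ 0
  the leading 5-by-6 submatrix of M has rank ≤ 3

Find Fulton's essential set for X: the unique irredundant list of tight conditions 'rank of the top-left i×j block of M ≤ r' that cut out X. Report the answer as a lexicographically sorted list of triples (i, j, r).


Computing R[i][j] = min implied NW-rank bound (n=9, 28 conditions):

  0, 0, 0, 0, 0, 0, 0, 0, 1
  0, 0, 0, 0, 0, 0, 1, 1, 2
  0, 0, 0, 0, 0, 1, 2, 2, 3
  0, 0, 0, 1, 1, 2, 3, 3, 4
  1, 1, 1, 2, 2, 3, 4, 4, 5
  1, 1, 1, 2, 3, 4, 5, 5, 6
  1, 2, 2, 3, 4, 5, 6, 6, 7
  1, 2, 3, 4, 5, 6, 7, 7, 8
  1, 2, 3, 4, 5, 6, 7, 8, 9

the unique w with this rank table is (9, 7, 6, 4, 1, 5, 2, 3, 8).

ℓ(w)=24; the 5 essential cells (i,j,r):

[(1, 8, 0), (2, 6, 0), (3, 5, 0), (4, 3, 0), (6, 3, 1)]


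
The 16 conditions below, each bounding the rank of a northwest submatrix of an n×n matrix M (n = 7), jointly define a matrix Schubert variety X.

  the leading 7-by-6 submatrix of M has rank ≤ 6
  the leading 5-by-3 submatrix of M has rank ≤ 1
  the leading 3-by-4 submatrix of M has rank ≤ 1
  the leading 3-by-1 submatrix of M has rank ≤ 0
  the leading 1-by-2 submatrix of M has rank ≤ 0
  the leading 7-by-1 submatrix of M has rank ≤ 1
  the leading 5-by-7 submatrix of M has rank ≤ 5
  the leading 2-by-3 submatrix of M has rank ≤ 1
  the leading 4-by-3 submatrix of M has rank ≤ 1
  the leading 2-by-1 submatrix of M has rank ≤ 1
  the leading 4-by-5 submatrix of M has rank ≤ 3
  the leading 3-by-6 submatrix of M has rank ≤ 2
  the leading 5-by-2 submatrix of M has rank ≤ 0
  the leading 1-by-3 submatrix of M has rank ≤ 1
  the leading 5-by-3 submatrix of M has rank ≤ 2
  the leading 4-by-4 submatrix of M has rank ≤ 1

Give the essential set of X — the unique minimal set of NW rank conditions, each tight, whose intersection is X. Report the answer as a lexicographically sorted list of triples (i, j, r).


Rank table r_w(7×7) implied by the 16 constraints:

  row 1: 0 | 0 | 1 | 1 | 1 | 1 | 1
  row 2: 0 | 0 | 1 | 1 | 2 | 2 | 2
  row 3: 0 | 0 | 1 | 1 | 2 | 2 | 3
  row 4: 0 | 0 | 1 | 1 | 2 | 3 | 4
  row 5: 0 | 0 | 1 | 2 | 3 | 4 | 5
  row 6: 1 | 1 | 2 | 3 | 4 | 5 | 6
  row 7: 1 | 2 | 3 | 4 | 5 | 6 | 7

the unique w with this rank table is (3, 5, 7, 6, 4, 1, 2).

|D(w)|=14, |Ess(w)|=3:

[(3, 6, 2), (4, 4, 1), (5, 2, 0)]


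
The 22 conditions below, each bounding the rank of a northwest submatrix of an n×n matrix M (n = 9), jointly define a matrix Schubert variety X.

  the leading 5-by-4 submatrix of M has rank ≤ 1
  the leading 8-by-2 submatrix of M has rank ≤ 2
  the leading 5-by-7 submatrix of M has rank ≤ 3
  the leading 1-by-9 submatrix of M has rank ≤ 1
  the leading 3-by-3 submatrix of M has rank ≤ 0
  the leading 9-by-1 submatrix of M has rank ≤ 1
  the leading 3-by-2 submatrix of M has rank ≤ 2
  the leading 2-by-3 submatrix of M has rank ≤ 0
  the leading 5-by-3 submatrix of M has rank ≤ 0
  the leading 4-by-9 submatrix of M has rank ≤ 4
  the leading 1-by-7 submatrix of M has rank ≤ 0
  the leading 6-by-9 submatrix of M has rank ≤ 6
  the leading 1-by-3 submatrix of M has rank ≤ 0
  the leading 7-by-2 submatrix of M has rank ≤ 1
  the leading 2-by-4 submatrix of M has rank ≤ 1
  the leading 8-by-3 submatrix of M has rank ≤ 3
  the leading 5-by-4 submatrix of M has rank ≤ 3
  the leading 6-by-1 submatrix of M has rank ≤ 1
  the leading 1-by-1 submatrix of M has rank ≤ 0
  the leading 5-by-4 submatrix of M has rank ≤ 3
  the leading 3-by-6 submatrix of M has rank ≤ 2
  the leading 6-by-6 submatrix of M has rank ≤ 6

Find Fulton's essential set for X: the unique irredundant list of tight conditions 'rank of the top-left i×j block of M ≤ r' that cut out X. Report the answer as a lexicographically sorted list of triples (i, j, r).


Rank table r_w(9×9) implied by the 22 constraints:

  row 1: 0, 0, 0, 0, 0, 0, 0, 1, 1
  row 2: 0, 0, 0, 1, 1, 1, 1, 2, 2
  row 3: 0, 0, 0, 1, 2, 2, 2, 3, 3
  row 4: 0, 0, 0, 1, 2, 3, 3, 4, 4
  row 5: 0, 0, 0, 1, 2, 3, 3, 4, 5
  row 6: 1, 1, 1, 2, 3, 4, 4, 5, 6
  row 7: 1, 1, 2, 3, 4, 5, 5, 6, 7
  row 8: 1, 2, 3, 4, 5, 6, 6, 7, 8
  row 9: 1, 2, 3, 4, 5, 6, 7, 8, 9

the unique w with this rank table is (8, 4, 5, 6, 9, 1, 3, 2, 7).

Rothe diagram D(w) (21 cells), 4 SE-corners (essential conditions):

[(1, 7, 0), (5, 3, 0), (5, 7, 3), (7, 2, 1)]


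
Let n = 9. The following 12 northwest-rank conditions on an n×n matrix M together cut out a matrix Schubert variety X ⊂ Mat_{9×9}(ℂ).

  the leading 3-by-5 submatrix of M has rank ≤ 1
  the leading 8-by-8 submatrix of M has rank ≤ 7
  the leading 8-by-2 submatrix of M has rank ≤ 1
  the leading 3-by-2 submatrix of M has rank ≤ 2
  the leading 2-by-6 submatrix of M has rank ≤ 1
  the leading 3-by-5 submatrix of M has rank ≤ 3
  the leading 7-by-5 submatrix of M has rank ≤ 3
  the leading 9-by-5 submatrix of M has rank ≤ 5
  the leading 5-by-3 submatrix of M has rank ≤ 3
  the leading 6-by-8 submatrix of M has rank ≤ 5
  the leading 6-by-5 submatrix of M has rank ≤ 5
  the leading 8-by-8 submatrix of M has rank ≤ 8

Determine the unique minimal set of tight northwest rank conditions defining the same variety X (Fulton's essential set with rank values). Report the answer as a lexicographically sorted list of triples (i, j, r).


Rank table r_w(9×9) implied by the 12 constraints:

  row 1: 1  1  1  1  1  1  1  1  1
  row 2: 1  1  1  1  1  1  2  2  2
  row 3: 1  1  1  1  1  2  3  3  3
  row 4: 1  1  2  2  2  3  4  4  4
  row 5: 1  1  2  3  3  4  5  5  5
  row 6: 1  1  2  3  3  4  5  5  6
  row 7: 1  1  2  3  3  4  5  6  7
  row 8: 1  1  2  3  4  5  6  7  8
  row 9: 1  2  3  4  5  6  7  8  9

so w = (1, 7, 6, 3, 4, 9, 8, 5, 2).

|D(w)|=17, |Ess(w)|=5:

[(2, 6, 1), (3, 5, 1), (6, 8, 5), (7, 5, 3), (8, 2, 1)]


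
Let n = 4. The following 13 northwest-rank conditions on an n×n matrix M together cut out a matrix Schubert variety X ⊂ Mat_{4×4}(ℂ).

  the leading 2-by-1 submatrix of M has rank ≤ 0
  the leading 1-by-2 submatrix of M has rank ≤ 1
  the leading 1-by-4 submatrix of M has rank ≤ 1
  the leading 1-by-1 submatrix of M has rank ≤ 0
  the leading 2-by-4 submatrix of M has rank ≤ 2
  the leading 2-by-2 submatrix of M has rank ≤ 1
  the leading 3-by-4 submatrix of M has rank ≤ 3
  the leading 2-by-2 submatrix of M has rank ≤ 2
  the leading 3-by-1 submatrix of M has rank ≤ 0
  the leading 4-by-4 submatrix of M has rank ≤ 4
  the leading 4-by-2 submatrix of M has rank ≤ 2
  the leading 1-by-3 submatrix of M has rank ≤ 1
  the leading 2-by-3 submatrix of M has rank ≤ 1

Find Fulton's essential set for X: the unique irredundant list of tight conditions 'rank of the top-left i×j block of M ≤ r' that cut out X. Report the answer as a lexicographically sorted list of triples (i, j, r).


Propagating the 13 rank bounds to every northwest block:

  row 1: 0 | 1 | 1 | 1
  row 2: 0 | 1 | 1 | 2
  row 3: 0 | 1 | 2 | 3
  row 4: 1 | 2 | 3 | 4

giving w = (2, 4, 3, 1) via Δ²R.

|D(w)|=4, |Ess(w)|=2:

[(2, 3, 1), (3, 1, 0)]


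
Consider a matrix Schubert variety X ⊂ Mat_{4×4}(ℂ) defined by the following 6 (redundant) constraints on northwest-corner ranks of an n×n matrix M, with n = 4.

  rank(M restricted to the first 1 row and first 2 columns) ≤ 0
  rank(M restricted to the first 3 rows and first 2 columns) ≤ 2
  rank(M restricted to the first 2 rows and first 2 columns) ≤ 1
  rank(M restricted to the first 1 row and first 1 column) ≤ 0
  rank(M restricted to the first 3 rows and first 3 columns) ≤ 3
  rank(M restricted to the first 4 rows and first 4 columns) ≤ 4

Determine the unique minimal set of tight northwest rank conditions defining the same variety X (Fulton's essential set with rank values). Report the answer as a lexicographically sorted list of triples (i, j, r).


Computing R[i][j] = min implied NW-rank bound (n=4, 6 conditions):

  i=1: 0  0  1  1
  i=2: 1  1  2  2
  i=3: 1  2  3  3
  i=4: 1  2  3  4

reading off 1-entries of Δ²R: w = (3, 1, 2, 4).

1 SE-corner of the 2-cell Rothe diagram gives Ess(w):

[(1, 2, 0)]


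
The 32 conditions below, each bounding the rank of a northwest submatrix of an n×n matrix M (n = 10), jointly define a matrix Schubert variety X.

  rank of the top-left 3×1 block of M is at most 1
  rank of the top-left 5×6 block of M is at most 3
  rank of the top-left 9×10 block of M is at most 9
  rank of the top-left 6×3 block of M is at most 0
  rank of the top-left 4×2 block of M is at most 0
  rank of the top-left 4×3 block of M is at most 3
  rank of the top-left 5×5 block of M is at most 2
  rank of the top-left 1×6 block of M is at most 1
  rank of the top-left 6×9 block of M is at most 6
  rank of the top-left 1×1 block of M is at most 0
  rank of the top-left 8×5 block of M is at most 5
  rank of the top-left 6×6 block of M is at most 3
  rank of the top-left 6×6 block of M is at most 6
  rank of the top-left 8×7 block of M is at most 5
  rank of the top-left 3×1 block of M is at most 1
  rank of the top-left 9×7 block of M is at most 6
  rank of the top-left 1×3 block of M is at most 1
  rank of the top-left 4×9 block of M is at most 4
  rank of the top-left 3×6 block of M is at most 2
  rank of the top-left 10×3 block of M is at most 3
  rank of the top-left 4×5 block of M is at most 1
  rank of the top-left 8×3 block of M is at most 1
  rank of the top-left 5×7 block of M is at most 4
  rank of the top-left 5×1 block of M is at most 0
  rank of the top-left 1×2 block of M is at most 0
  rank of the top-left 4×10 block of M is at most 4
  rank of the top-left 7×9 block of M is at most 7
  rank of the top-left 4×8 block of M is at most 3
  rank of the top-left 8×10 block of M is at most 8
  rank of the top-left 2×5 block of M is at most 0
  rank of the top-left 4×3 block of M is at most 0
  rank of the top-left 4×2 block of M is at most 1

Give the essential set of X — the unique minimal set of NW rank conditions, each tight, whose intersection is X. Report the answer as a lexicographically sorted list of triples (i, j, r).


Rank table r_w(10×10) implied by the 32 constraints:

  i=1: 0 | 0 | 0 | 0 | 0 | 1 | 1 | 1 | 1 | 1
  i=2: 0 | 0 | 0 | 0 | 0 | 1 | 2 | 2 | 2 | 2
  i=3: 0 | 0 | 0 | 1 | 1 | 2 | 3 | 3 | 3 | 3
  i=4: 0 | 0 | 0 | 1 | 1 | 2 | 3 | 3 | 4 | 4
  i=5: 0 | 0 | 0 | 1 | 2 | 3 | 4 | 4 | 5 | 5
  i=6: 0 | 0 | 0 | 1 | 2 | 3 | 4 | 5 | 6 | 6
  i=7: 1 | 1 | 1 | 2 | 3 | 4 | 5 | 6 | 7 | 7
  i=8: 1 | 1 | 1 | 2 | 3 | 4 | 5 | 6 | 7 | 8
  i=9: 1 | 2 | 2 | 3 | 4 | 5 | 6 | 7 | 8 | 9
  i=10: 1 | 2 | 3 | 4 | 5 | 6 | 7 | 8 | 9 | 10

so w = (6, 7, 4, 9, 5, 8, 1, 10, 2, 3).

Rothe diagram D(w) (26 cells), 5 SE-corners (essential conditions):

[(2, 5, 0), (4, 5, 1), (4, 8, 3), (6, 3, 0), (8, 3, 1)]


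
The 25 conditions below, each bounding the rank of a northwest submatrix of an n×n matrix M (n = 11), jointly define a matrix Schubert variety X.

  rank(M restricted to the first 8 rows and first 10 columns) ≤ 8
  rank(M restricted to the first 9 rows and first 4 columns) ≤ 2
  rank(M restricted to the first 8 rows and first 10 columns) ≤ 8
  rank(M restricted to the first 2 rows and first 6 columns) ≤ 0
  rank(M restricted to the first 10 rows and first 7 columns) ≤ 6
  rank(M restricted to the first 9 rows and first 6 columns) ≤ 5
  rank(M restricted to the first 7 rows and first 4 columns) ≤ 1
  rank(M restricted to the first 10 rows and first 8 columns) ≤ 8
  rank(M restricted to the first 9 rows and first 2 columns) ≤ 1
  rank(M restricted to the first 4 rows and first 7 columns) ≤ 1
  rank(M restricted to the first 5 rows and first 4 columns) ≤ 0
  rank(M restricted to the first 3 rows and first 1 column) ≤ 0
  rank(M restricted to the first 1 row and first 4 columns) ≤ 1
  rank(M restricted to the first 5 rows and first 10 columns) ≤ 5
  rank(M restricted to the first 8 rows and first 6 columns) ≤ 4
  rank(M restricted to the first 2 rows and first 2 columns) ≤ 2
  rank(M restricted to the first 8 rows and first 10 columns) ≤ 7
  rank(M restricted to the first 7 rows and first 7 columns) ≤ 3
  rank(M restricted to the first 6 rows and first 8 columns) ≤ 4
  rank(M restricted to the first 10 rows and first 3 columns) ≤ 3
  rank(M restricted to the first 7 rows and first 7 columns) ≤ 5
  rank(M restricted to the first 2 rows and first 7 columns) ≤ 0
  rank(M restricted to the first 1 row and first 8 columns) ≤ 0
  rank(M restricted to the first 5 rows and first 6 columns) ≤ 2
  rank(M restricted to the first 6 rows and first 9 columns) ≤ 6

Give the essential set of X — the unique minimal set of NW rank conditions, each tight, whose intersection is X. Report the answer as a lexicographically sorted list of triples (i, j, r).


Reconstructing r_w from the 25 given conditions:

  row 1: 0, 0, 0, 0, 0, 0, 0, 0, 1, 1, 1
  row 2: 0, 0, 0, 0, 0, 0, 0, 1, 2, 2, 2
  row 3: 0, 0, 0, 0, 1, 1, 1, 2, 3, 3, 3
  row 4: 0, 0, 0, 0, 1, 1, 1, 2, 3, 4, 4
  row 5: 0, 0, 0, 0, 1, 2, 2, 3, 4, 5, 5
  row 6: 1, 1, 1, 1, 2, 3, 3, 4, 5, 6, 6
  row 7: 1, 1, 1, 1, 2, 3, 3, 4, 5, 6, 7
  row 8: 1, 1, 2, 2, 3, 4, 4, 5, 6, 7, 8
  row 9: 1, 1, 2, 2, 3, 4, 5, 6, 7, 8, 9
  row 10: 1, 2, 3, 3, 4, 5, 6, 7, 8, 9, 10
  row 11: 1, 2, 3, 4, 5, 6, 7, 8, 9, 10, 11

hence w(1..11) = (9, 8, 5, 10, 6, 1, 11, 3, 7, 2, 4).

8 SE-corners of the 36-cell Rothe diagram give Ess(w):

[(1, 8, 0), (2, 7, 0), (4, 7, 1), (5, 4, 0), (7, 4, 1), (7, 7, 3), (9, 2, 1), (9, 4, 2)]


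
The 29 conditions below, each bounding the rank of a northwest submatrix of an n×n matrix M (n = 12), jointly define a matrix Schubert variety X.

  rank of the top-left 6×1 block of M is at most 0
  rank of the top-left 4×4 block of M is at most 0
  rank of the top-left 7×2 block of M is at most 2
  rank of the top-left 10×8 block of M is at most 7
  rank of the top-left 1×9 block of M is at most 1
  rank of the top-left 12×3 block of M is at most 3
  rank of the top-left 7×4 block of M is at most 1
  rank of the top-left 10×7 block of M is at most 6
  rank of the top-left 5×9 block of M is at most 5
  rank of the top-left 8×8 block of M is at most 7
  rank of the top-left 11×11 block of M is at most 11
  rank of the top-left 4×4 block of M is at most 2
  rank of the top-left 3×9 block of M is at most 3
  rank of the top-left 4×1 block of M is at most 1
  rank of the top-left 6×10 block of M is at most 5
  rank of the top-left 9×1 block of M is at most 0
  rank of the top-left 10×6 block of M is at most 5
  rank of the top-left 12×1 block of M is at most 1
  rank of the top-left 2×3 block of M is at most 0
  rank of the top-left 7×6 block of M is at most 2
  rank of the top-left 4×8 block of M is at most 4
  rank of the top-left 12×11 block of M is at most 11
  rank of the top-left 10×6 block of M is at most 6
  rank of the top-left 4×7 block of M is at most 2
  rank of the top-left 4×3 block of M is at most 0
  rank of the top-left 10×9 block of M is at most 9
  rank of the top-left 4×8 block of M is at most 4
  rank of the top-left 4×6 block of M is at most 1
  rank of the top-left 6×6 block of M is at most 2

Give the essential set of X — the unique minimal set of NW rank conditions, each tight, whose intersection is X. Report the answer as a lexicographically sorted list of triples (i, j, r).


Reconstructing r_w from the 29 given conditions:

  R[1]: 0 0 0 0 1 1 1 1 1 1 1 1
  R[2]: 0 0 0 0 1 1 2 2 2 2 2 2
  R[3]: 0 0 0 0 1 1 2 3 3 3 3 3
  R[4]: 0 0 0 0 1 1 2 3 4 4 4 4
  R[5]: 0 1 1 1 2 2 3 4 5 5 5 5
  R[6]: 0 1 1 1 2 2 3 4 5 5 6 6
  R[7]: 0 1 1 1 2 2 3 4 5 6 7 7
  R[8]: 0 1 2 2 3 3 4 5 6 7 8 8
  R[9]: 0 1 2 3 4 4 5 6 7 8 9 9
  R[10]: 1 2 3 4 5 5 6 7 8 9 10 10
  R[11]: 1 2 3 4 5 6 7 8 9 10 11 11
  R[12]: 1 2 3 4 5 6 7 8 9 10 11 12

second differences of R give the permutation w = (5, 7, 8, 9, 2, 11, 10, 3, 4, 1, 6, 12).

D(w) has 31 cells with 6 SE-corners; essential set:

[(4, 4, 0), (4, 6, 1), (6, 10, 5), (7, 4, 1), (7, 6, 2), (9, 1, 0)]


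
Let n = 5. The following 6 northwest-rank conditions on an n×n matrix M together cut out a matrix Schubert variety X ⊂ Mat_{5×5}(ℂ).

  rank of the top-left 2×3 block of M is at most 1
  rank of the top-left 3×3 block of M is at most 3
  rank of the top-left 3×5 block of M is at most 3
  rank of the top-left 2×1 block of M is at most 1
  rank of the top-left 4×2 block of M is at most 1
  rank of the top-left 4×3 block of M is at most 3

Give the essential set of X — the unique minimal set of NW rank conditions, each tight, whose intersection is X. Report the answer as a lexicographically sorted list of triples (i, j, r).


Computing R[i][j] = min implied NW-rank bound (n=5, 6 conditions):

  1 | 1 | 1 | 1 | 1
  1 | 1 | 1 | 2 | 2
  1 | 1 | 2 | 3 | 3
  1 | 1 | 2 | 3 | 4
  1 | 2 | 3 | 4 | 5

giving w = (1, 4, 3, 5, 2) via Δ²R.

ℓ(w)=4; the 2 essential cells (i,j,r):

[(2, 3, 1), (4, 2, 1)]


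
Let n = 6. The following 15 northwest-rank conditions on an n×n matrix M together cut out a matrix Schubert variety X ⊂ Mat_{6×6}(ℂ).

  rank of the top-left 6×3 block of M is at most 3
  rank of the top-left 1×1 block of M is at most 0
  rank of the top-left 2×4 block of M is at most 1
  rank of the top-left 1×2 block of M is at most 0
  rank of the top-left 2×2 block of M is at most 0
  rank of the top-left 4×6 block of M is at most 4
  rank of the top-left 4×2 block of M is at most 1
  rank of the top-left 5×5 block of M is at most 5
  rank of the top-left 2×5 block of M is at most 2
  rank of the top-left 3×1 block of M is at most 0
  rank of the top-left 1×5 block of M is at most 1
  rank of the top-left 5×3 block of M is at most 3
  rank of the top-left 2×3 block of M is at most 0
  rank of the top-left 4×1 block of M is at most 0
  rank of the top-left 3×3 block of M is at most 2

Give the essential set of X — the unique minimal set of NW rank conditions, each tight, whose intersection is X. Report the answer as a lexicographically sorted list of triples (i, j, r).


Recovering R(i,j) via the rank-extension bound from the 15 conditions:

  R[1]: 0 | 0 | 0 | 1 | 1 | 1
  R[2]: 0 | 0 | 0 | 1 | 2 | 2
  R[3]: 0 | 1 | 1 | 2 | 3 | 3
  R[4]: 0 | 1 | 2 | 3 | 4 | 4
  R[5]: 1 | 2 | 3 | 4 | 5 | 5
  R[6]: 1 | 2 | 3 | 4 | 5 | 6

giving w = (4, 5, 2, 3, 1, 6) via Δ²R.

2 SE-corners of the 8-cell Rothe diagram give Ess(w):

[(2, 3, 0), (4, 1, 0)]


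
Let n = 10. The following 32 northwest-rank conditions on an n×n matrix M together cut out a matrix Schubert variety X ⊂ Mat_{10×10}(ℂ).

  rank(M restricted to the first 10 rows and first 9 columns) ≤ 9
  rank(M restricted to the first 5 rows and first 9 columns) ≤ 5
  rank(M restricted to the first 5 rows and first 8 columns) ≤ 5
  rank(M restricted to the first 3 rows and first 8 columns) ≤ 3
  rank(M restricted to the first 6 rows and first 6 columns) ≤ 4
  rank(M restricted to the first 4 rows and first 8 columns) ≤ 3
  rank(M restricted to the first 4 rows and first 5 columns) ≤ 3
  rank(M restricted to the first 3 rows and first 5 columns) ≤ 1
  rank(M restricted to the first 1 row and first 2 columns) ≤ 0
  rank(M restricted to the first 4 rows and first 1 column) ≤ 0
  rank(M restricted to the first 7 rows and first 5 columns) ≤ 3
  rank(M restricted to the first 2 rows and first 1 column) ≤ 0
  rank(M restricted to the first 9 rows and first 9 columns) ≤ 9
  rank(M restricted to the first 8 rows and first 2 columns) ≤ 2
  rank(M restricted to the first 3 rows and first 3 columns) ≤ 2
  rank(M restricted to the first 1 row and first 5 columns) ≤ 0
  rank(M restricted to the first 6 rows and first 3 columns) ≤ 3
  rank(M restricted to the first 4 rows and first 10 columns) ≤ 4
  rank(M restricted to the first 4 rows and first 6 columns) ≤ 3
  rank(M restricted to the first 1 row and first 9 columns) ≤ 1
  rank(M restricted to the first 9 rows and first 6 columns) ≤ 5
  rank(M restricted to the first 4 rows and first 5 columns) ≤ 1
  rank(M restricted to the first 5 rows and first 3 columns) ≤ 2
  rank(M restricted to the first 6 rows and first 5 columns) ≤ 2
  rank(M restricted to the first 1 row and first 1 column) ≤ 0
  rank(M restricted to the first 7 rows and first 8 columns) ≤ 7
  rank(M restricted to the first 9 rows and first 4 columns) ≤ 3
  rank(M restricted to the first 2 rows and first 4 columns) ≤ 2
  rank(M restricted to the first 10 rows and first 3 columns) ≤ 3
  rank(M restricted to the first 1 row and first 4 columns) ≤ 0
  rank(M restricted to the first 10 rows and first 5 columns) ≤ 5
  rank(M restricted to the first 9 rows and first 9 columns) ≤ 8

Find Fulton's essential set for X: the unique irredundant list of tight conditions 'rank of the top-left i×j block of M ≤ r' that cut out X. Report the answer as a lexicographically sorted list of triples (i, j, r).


Computing R[i][j] = min implied NW-rank bound (n=10, 32 conditions):

  0 0 0 0 0 1 1 1 1 1
  0 1 1 1 1 2 2 2 2 2
  0 1 1 1 1 2 3 3 3 3
  0 1 1 1 1 2 3 3 4 4
  1 2 2 2 2 3 4 4 5 5
  1 2 2 2 2 3 4 5 6 6
  1 2 3 3 3 4 5 6 7 7
  1 2 3 3 4 5 6 7 8 8
  1 2 3 3 4 5 6 7 8 9
  1 2 3 4 5 6 7 8 9 10

hence w(1..10) = (6, 2, 7, 9, 1, 8, 3, 5, 10, 4).

|D(w)|=20, |Ess(w)|=6:

[(1, 5, 0), (4, 1, 0), (4, 5, 1), (4, 8, 3), (6, 5, 2), (9, 4, 3)]


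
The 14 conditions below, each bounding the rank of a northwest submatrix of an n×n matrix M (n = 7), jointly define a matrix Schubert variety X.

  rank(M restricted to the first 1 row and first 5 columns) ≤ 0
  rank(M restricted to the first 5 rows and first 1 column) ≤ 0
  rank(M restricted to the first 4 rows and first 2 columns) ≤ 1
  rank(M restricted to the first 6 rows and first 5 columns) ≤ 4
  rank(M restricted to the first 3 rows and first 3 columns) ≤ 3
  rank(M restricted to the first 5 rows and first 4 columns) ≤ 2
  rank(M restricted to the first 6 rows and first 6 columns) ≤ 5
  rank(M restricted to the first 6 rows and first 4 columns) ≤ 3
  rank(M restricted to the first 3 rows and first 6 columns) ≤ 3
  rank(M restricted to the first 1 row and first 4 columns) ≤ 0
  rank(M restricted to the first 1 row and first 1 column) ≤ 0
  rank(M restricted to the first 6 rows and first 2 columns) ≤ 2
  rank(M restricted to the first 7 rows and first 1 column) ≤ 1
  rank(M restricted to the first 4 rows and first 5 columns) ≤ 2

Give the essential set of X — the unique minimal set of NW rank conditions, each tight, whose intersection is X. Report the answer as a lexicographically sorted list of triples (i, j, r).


Propagating the 14 rank bounds to every northwest block:

  row 1: 0, 0, 0, 0, 0, 1, 1
  row 2: 0, 1, 1, 1, 1, 2, 2
  row 3: 0, 1, 2, 2, 2, 3, 3
  row 4: 0, 1, 2, 2, 2, 3, 4
  row 5: 0, 1, 2, 2, 3, 4, 5
  row 6: 1, 2, 3, 3, 4, 5, 6
  row 7: 1, 2, 3, 4, 5, 6, 7

reading off 1-entries of Δ²R: w = (6, 2, 3, 7, 5, 1, 4).

D(w) has 12 cells with 4 SE-corners; essential set:

[(1, 5, 0), (4, 5, 2), (5, 1, 0), (5, 4, 2)]


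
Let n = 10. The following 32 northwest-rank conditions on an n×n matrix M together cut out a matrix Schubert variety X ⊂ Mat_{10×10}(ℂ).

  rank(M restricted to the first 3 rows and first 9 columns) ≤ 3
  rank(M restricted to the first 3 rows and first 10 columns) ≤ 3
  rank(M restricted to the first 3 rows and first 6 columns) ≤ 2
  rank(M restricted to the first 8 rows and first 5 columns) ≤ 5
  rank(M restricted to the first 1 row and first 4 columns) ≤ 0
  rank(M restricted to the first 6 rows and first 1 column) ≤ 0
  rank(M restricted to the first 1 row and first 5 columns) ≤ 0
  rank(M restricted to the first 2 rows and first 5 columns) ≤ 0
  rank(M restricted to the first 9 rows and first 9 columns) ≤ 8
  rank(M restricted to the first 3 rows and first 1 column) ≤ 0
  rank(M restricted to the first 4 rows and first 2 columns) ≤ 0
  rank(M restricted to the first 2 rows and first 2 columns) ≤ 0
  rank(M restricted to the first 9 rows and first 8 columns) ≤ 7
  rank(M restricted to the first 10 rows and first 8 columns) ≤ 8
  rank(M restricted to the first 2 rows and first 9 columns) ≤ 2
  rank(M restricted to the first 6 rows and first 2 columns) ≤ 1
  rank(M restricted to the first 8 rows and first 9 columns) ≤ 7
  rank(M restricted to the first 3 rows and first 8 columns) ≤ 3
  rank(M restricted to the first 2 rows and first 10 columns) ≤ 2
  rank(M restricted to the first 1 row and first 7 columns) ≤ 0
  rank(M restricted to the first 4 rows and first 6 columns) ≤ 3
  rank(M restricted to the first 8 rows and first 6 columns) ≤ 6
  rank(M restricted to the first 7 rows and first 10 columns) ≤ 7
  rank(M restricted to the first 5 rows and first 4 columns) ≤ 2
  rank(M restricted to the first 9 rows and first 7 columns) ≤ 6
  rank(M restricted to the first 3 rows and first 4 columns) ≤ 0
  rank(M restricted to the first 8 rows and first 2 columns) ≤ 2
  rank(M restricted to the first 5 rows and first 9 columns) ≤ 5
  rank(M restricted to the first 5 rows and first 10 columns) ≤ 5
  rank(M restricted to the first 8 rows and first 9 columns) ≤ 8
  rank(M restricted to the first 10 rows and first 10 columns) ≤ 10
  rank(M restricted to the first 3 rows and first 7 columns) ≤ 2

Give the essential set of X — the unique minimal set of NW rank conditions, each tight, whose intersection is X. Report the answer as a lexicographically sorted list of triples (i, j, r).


Recovering R(i,j) via the rank-extension bound from the 32 conditions:

  R[1]: 0, 0, 0, 0, 0, 0, 0, 1, 1, 1
  R[2]: 0, 0, 0, 0, 0, 1, 1, 2, 2, 2
  R[3]: 0, 0, 0, 0, 1, 2, 2, 3, 3, 3
  R[4]: 0, 0, 1, 1, 2, 3, 3, 4, 4, 4
  R[5]: 0, 1, 2, 2, 3, 4, 4, 5, 5, 5
  R[6]: 0, 1, 2, 3, 4, 5, 5, 6, 6, 6
  R[7]: 1, 2, 3, 4, 5, 6, 6, 7, 7, 7
  R[8]: 1, 2, 3, 4, 5, 6, 6, 7, 7, 8
  R[9]: 1, 2, 3, 4, 5, 6, 6, 7, 8, 9
  R[10]: 1, 2, 3, 4, 5, 6, 7, 8, 9, 10

hence w(1..10) = (8, 6, 5, 3, 2, 4, 1, 10, 9, 7).

ℓ(w)=23; the 7 essential cells (i,j,r):

[(1, 7, 0), (2, 5, 0), (3, 4, 0), (4, 2, 0), (6, 1, 0), (8, 9, 7), (9, 7, 6)]


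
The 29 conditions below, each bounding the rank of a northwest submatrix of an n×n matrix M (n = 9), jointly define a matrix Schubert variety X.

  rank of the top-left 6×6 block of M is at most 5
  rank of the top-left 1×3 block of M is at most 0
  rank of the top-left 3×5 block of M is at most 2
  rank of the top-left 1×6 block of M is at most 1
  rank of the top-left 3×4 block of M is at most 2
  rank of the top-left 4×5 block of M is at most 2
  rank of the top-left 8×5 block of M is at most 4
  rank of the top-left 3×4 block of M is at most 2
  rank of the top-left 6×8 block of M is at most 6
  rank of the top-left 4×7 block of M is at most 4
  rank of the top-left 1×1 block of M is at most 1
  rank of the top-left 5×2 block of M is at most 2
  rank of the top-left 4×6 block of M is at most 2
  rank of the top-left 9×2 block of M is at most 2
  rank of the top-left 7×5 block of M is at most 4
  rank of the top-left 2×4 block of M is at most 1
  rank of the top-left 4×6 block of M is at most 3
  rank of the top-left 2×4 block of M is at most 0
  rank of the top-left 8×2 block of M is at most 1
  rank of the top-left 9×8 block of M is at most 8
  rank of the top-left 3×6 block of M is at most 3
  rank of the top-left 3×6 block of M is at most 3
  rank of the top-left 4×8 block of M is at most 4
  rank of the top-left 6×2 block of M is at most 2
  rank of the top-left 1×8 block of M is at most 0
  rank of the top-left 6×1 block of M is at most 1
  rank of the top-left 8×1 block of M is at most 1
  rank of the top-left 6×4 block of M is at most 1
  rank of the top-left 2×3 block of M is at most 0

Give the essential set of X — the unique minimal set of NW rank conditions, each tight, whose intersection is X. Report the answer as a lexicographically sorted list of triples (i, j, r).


Computing R[i][j] = min implied NW-rank bound (n=9, 29 conditions):

  R[1]: 0, 0, 0, 0, 0, 0, 0, 0, 1
  R[2]: 0, 0, 0, 0, 1, 1, 1, 1, 2
  R[3]: 1, 1, 1, 1, 2, 2, 2, 2, 3
  R[4]: 1, 1, 1, 1, 2, 2, 3, 3, 4
  R[5]: 1, 1, 1, 1, 2, 3, 4, 4, 5
  R[6]: 1, 1, 1, 1, 2, 3, 4, 5, 6
  R[7]: 1, 1, 2, 2, 3, 4, 5, 6, 7
  R[8]: 1, 1, 2, 3, 4, 5, 6, 7, 8
  R[9]: 1, 2, 3, 4, 5, 6, 7, 8, 9

giving w = (9, 5, 1, 7, 6, 8, 3, 4, 2) via Δ²R.

|D(w)|=24, |Ess(w)|=5:

[(1, 8, 0), (2, 4, 0), (4, 6, 2), (6, 4, 1), (8, 2, 1)]


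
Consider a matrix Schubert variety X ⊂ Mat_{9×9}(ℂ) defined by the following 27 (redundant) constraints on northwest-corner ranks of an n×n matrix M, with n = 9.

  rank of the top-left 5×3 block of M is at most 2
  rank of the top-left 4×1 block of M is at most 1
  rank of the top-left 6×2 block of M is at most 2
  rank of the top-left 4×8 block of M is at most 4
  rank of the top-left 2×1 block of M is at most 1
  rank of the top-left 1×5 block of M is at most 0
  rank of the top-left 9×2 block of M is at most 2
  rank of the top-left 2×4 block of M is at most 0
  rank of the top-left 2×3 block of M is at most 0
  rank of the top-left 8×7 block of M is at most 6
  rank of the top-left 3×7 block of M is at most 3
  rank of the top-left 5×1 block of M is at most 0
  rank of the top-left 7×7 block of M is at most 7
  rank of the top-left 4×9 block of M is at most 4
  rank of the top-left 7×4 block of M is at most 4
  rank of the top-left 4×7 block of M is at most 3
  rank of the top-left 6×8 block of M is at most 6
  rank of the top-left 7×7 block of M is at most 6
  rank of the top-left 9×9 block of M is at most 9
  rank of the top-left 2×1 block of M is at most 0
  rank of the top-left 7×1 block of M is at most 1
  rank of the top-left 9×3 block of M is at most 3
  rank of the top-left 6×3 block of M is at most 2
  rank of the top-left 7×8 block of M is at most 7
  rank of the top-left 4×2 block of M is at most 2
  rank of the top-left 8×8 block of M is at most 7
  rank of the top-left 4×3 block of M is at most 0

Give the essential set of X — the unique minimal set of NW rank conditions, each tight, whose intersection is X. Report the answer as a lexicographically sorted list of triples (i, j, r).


Recovering R(i,j) via the rank-extension bound from the 27 conditions:

  0 0 0 0 0 1 1 1 1
  0 0 0 0 1 2 2 2 2
  0 0 0 1 2 3 3 3 3
  0 0 0 1 2 3 3 4 4
  0 1 1 2 3 4 4 5 5
  1 2 2 3 4 5 5 6 6
  1 2 3 4 5 6 6 7 7
  1 2 3 4 5 6 6 7 8
  1 2 3 4 5 6 7 8 9

giving w = (6, 5, 4, 8, 2, 1, 3, 9, 7) via Δ²R.

Fulton essential set (6 of the 18 Rothe cells):

[(1, 5, 0), (2, 4, 0), (4, 3, 0), (4, 7, 3), (5, 1, 0), (8, 7, 6)]


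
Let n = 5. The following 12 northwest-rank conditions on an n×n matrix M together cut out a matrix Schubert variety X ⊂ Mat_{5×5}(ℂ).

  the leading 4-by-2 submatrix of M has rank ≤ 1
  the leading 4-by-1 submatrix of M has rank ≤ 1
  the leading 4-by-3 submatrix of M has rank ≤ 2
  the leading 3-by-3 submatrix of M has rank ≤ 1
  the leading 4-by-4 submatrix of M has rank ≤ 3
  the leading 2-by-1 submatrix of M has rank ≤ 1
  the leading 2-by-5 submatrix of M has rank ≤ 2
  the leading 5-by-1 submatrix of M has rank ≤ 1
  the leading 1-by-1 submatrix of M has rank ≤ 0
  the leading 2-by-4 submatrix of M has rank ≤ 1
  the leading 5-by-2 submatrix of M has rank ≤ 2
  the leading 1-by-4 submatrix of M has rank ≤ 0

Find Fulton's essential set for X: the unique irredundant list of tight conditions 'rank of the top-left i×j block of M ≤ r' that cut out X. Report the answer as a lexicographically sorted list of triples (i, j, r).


The tightest implied rank at each (i,j), from the 12 conditions:

  R[1]: 0 | 0 | 0 | 0 | 1
  R[2]: 1 | 1 | 1 | 1 | 2
  R[3]: 1 | 1 | 1 | 2 | 3
  R[4]: 1 | 1 | 2 | 3 | 4
  R[5]: 1 | 2 | 3 | 4 | 5

hence w(1..5) = (5, 1, 4, 3, 2).

3 SE-corners of the 7-cell Rothe diagram give Ess(w):

[(1, 4, 0), (3, 3, 1), (4, 2, 1)]


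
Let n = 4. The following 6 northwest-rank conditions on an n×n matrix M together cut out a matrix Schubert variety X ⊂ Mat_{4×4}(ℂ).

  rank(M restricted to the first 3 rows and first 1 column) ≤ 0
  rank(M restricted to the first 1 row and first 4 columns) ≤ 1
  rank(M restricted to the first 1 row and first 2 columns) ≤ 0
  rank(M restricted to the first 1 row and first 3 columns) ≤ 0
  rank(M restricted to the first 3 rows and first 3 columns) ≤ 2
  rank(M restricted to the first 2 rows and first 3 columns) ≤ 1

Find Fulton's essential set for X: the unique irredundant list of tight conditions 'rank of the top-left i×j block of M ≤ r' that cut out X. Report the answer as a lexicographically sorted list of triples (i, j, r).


Reconstructing r_w from the 6 given conditions:

  R[1]: 0 | 0 | 0 | 1
  R[2]: 0 | 1 | 1 | 2
  R[3]: 0 | 1 | 2 | 3
  R[4]: 1 | 2 | 3 | 4

giving w = (4, 2, 3, 1) via Δ²R.

D(w) has 5 cells with 2 SE-corners; essential set:

[(1, 3, 0), (3, 1, 0)]


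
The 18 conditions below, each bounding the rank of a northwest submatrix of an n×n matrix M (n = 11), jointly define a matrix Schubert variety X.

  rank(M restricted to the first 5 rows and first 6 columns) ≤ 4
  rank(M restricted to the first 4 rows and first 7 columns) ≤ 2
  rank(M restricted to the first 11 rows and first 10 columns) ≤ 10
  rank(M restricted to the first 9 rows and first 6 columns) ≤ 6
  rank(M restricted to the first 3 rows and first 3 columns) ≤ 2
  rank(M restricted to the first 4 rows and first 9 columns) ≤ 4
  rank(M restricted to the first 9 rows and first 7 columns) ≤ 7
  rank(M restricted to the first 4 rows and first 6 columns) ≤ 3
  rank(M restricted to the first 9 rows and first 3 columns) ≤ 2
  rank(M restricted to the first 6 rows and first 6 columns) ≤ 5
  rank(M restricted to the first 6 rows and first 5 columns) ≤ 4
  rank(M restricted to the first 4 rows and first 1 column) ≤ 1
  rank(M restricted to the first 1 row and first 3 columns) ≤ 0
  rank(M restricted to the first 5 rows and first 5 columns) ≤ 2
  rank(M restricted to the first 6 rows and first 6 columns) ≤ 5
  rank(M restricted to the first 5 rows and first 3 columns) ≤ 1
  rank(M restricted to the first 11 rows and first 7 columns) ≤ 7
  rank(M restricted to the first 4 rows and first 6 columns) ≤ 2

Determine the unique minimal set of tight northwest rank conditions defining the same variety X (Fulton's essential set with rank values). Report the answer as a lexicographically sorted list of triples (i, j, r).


Computing R[i][j] = min implied NW-rank bound (n=11, 18 conditions):

  0 0 0 1 1 1 1 1 1 1 1
  1 1 1 2 2 2 2 2 2 2 2
  1 1 1 2 2 2 2 3 3 3 3
  1 1 1 2 2 2 2 3 4 4 4
  1 1 1 2 2 3 3 4 5 5 5
  1 2 2 3 3 4 4 5 6 6 6
  1 2 2 3 4 5 5 6 7 7 7
  1 2 2 3 4 5 6 7 8 8 8
  1 2 2 3 4 5 6 7 8 9 9
  1 2 3 4 5 6 7 8 9 10 10
  1 2 3 4 5 6 7 8 9 10 11

second differences of R give the permutation w = (4, 1, 8, 9, 6, 2, 5, 7, 10, 3, 11).

|D(w)|=19, |Ess(w)|=5:

[(1, 3, 0), (4, 7, 2), (5, 3, 1), (5, 5, 2), (9, 3, 2)]
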